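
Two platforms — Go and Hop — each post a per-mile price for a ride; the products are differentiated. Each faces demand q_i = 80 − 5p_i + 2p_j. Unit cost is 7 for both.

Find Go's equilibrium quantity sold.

36.875

Go's profit: π = (p_{Go} − 7)(80 − 5p_{Go} + 2p_{Hop}).
∂π/∂p_{Go} = 115 − 10p_{Go} + 2p_{Hop} = 0 ⇒ p_{Go} = 11.5 + 0.2p_{Hop}.
By symmetry p_{Hop} = p_{Go}; substituting into the reaction function, 0.8p_{Go} = 11.5 and p_{Go} = 14.375.
q_{Go} = 80 − 5·14.375 + 2·14.375 = 36.875.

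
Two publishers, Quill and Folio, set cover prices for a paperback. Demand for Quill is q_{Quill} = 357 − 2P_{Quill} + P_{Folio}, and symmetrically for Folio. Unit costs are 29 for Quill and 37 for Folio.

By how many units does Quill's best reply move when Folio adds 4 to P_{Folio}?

1

Quill's profit: π = (P_{Quill} − 29)(357 − 2P_{Quill} + P_{Folio}).
∂π/∂P_{Quill} = 415 − 4P_{Quill} + P_{Folio} = 0 ⇒ P_{Quill} = 103.75 + 0.25P_{Folio}.
The reaction-function slope is 0.25, so a 4-unit rise in P_{Folio} moves P_{Quill} by 0.25 × 4 = 1. Quill's best response rises — the actions are strategic complements.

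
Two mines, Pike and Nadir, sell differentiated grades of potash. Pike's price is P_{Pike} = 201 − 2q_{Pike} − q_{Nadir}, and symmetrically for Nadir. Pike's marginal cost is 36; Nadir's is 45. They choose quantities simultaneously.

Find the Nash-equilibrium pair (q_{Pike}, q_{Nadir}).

33.6, 30.6

Mine Pike's profit: π = q_{Pike}(201 − 2q_{Pike} − q_{Nadir}) − 36q_{Pike}.
∂π/∂q_{Pike} = 165 − 4q_{Pike} − q_{Nadir} = 0 ⇒ q_{Pike} = 41.25 − 0.25q_{Nadir}.
Similarly q_{Nadir} = 39 − 0.25q_{Pike}.
Plugging q_{Nadir} into Pike's best response: q_{Pike} = 41.25 − 0.25(39 − 0.25q_{Pike}) ⇒ 0.9375q_{Pike} = 31.5, so q_{Pike} = 33.6.
Then q_{Nadir} = 39 − 0.25·33.6 = 30.6.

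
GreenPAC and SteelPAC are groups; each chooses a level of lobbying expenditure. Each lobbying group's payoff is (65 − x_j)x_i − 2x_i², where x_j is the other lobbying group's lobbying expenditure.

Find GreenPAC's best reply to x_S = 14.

GreenPAC's payoff is (65 − x_S)x_G − 2x_G².
∂π/∂x_G = 65 − x_S − 4x_G = 0, so x_G = 16.25 − 0.25x_S.
At x_S = 14: x_G = 16.25 − 0.25·14 = 12.75.

12.75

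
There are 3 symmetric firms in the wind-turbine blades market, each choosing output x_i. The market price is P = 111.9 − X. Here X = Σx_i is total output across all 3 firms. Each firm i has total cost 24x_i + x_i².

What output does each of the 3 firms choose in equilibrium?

14.65

A representative firm's profit is π_i = x_i(111.9 − X) − 24x_i − x_i², with X = x_i + Σ_{j≠i} x_j.
First-order condition: 87.9 − 4x_i − Σ_{j≠i} x_j = 0.
In a symmetric equilibrium every firm chooses the same x, so Σ_{j≠i} x_j = 2x. The condition becomes 87.9 − 6x = 0, giving x = 87.9/6 = 14.65.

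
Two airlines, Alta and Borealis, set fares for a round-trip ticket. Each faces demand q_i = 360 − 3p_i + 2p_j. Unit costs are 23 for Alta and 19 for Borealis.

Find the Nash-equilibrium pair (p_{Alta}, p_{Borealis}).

Alta's profit: π = (p_{Alta} − 23)(360 − 3p_{Alta} + 2p_{Borealis}).
∂π/∂p_{Alta} = 429 − 6p_{Alta} + 2p_{Borealis} = 0 ⇒ p_{Alta} = 71.5 + (1/3)p_{Borealis}.
Similarly p_{Borealis} = 69.5 + (1/3)p_{Alta}.
Solving the two reaction functions simultaneously: (1 − (1/3)(1/3))p_{Alta} = 71.5 + (1/3)·69.5, so (8/9)p_{Alta} = 284/3 and p_{Alta} = 106.5.
Then p_{Borealis} = 69.5 + (1/3)·106.5 = 105.

106.5, 105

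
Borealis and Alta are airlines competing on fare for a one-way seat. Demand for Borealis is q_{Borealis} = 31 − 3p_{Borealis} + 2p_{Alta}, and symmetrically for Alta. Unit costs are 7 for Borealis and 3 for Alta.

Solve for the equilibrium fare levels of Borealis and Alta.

Borealis's profit: π = (p_{Borealis} − 7)(31 − 3p_{Borealis} + 2p_{Alta}).
∂π/∂p_{Borealis} = 52 − 6p_{Borealis} + 2p_{Alta} = 0 ⇒ p_{Borealis} = 26/3 + (1/3)p_{Alta}.
Similarly p_{Alta} = 20/3 + (1/3)p_{Borealis}.
Solving the two reaction functions simultaneously: (1 − (1/3)(1/3))p_{Borealis} = 26/3 + (1/3)·(20/3), so (8/9)p_{Borealis} = 98/9 and p_{Borealis} = 12.25.
Then p_{Alta} = 20/3 + (1/3)·12.25 = 10.75.

12.25, 10.75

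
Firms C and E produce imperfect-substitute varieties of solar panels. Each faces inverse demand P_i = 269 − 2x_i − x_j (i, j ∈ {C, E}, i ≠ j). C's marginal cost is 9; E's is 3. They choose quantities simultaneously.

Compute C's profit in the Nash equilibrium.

5325.12

Firm C's profit: π = x_C(269 − 2x_C − x_E) − 9x_C.
∂π/∂x_C = 260 − 4x_C − x_E = 0 ⇒ x_C = 65 − 0.25x_E.
Similarly x_E = 66.5 − 0.25x_C.
Substituting the second reaction function into the first: x_C = 65 − 0.25(66.5 − 0.25x_C), which gives 0.9375x_C = 48.375 ⇒ x_C = 51.6.
Then x_E = 66.5 − 0.25·51.6 = 53.6.
P_C = 269 − 2·51.6 − 53.6 = 112.2.
Profit = (112.2 − 9)·51.6 = 5325.12.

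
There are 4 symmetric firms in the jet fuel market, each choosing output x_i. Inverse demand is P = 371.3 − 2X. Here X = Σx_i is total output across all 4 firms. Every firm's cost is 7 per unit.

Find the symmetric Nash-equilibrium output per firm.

36.43

A representative firm's profit is π_i = x_i(371.3 − 2X) − 7x_i, with X = x_i + Σ_{j≠i} x_j.
First-order condition: 364.3 − 4x_i − 2Σ_{j≠i} x_j = 0.
In a symmetric equilibrium every firm chooses the same x, so Σ_{j≠i} x_j = 3x. The condition becomes 364.3 − 10x = 0, giving x = 364.3/10 = 36.43.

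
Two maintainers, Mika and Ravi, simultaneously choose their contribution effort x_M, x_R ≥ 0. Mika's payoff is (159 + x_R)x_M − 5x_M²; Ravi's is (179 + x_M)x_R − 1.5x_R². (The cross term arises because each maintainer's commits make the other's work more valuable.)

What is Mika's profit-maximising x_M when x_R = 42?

Expanding Mika's payoff: 159x_M + x_Rx_M − 5x_M².
∂π/∂x_M = 159 + x_R − 10x_M = 0, so x_M = 15.9 + 0.1x_R.
At x_R = 42: x_M = 15.9 + 0.1·42 = 20.1.

20.1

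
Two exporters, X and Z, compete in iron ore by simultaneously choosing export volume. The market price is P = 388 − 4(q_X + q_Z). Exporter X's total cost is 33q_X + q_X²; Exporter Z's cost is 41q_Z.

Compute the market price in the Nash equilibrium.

169.125

Exporter X's profit: π = q_X(388 − 4(q_X + q_Z)) − 33q_X − q_X².
∂π/∂q_X = 355 − 10q_X − 4q_Z = 0, so q_X = 35.5 − 0.4q_Z.
For Z: ∂π/∂q_Z = 347 − 8q_Z − 4q_X = 0 ⇒ q_Z = 43.375 − 0.5q_X.
Substituting the second reaction function into the first: q_X = 35.5 − 0.4(43.375 − 0.5q_X), which gives 0.8q_X = 18.15 ⇒ q_X = 22.6875.
Then q_Z = 43.375 − 0.5·22.6875 = 1025/32.
Equilibrium price: P = 388 − 4·(1751/32) = 169.125.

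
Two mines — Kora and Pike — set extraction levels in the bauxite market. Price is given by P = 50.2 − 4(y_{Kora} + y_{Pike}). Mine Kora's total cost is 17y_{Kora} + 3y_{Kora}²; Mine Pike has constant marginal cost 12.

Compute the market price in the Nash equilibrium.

28.75

Mine Kora's profit: π = y_{Kora}(50.2 − 4(y_{Kora} + y_{Pike})) − 17y_{Kora} − 3y_{Kora}².
∂π/∂y_{Kora} = 33.2 − 14y_{Kora} − 4y_{Pike} = 0, so y_{Kora} = 83/35 − (2/7)y_{Pike}.
For Pike: ∂π/∂y_{Pike} = 38.2 − 8y_{Pike} − 4y_{Kora} = 0 ⇒ y_{Pike} = 4.775 − 0.5y_{Kora}.
Plugging y_{Pike} into Kora's best response: y_{Kora} = 83/35 − (2/7)(4.775 − 0.5y_{Kora}) ⇒ (6/7)y_{Kora} = 141/140, so y_{Kora} = 1.175.
Then y_{Pike} = 4.775 − 0.5·1.175 = 4.1875.
Equilibrium price: P = 50.2 − 4·5.3625 = 28.75.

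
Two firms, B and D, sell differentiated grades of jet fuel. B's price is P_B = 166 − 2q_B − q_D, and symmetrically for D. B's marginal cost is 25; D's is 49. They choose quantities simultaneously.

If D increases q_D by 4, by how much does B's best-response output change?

-1

Firm B's profit: π = q_B(166 − 2q_B − q_D) − 25q_B.
∂π/∂q_B = 141 − 4q_B − q_D = 0 ⇒ q_B = 35.25 − 0.25q_D.
The reaction-function slope is −0.25, so a 4-unit rise in q_D moves q_B by −0.25 × 4 = −1. B's best response falls — the actions are strategic substitutes.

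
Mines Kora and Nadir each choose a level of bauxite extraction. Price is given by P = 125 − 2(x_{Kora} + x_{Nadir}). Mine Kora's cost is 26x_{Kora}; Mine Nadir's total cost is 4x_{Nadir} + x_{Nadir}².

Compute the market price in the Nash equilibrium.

61.2

Mine Kora's profit: π = x_{Kora}(125 − 2(x_{Kora} + x_{Nadir})) − 26x_{Kora}.
∂π/∂x_{Kora} = 99 − 4x_{Kora} − 2x_{Nadir} = 0, so x_{Kora} = 24.75 − 0.5x_{Nadir}.
For Nadir: ∂π/∂x_{Nadir} = 121 − 6x_{Nadir} − 2x_{Kora} = 0 ⇒ x_{Nadir} = 121/6 − (1/3)x_{Kora}.
Solving the two reaction functions simultaneously: (1 − (−0.5)(−1/3))x_{Kora} = 24.75 − 0.5·(121/6), so (5/6)x_{Kora} = 44/3 and x_{Kora} = 17.6.
Then x_{Nadir} = 121/6 − (1/3)·17.6 = 14.3.
Equilibrium price: P = 125 − 2·31.9 = 61.2.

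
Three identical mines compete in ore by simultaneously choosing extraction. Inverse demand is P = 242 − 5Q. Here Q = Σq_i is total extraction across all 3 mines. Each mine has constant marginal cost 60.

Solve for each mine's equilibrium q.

9.1

A representative mine's profit is π_i = q_i(242 − 5Q) − 60q_i, with Q = q_i + Σ_{j≠i} q_j.
First-order condition: 182 − 10q_i − 5Σ_{j≠i} q_j = 0.
With identical mines, set every q_j = q: then 182 − 10q − 10q = 0, i.e. q = 182/20 = 9.1.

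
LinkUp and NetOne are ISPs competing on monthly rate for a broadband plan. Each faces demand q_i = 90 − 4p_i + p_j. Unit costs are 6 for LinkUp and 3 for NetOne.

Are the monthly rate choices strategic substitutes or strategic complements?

LinkUp's profit: π = (p_{LinkUp} − 6)(90 − 4p_{LinkUp} + p_{NetOne}).
∂π/∂p_{LinkUp} = 114 − 8p_{LinkUp} + p_{NetOne} = 0 ⇒ p_{LinkUp} = 14.25 + 0.125p_{NetOne}.
The best-response slope dp_{LinkUp}/dp_{NetOne} = 0.125 > 0: the reaction function is upward-sloping, so the choices are strategic complements.

strategic complements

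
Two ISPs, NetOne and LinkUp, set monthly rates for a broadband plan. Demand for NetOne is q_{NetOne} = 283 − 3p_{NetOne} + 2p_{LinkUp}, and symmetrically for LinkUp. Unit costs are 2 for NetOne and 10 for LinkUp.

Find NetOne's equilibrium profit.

NetOne's profit: π = (p_{NetOne} − 2)(283 − 3p_{NetOne} + 2p_{LinkUp}).
∂π/∂p_{NetOne} = 289 − 6p_{NetOne} + 2p_{LinkUp} = 0 ⇒ p_{NetOne} = 289/6 + (1/3)p_{LinkUp}.
Similarly p_{LinkUp} = 313/6 + (1/3)p_{NetOne}.
Substituting the second reaction function into the first: p_{NetOne} = 289/6 + (1/3)(313/6 + (1/3)p_{NetOne}), which gives (8/9)p_{NetOne} = 590/9 ⇒ p_{NetOne} = 73.75.
Then p_{LinkUp} = 313/6 + (1/3)·73.75 = 76.75.
q_{NetOne} = 283 − 3·73.75 + 2·76.75 = 215.25.
Profit = (73.75 − 2)·215.25 = 15444.1875.

15444.1875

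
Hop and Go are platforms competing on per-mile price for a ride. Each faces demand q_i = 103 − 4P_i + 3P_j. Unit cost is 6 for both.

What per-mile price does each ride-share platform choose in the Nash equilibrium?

25.4

Hop's profit: π = (P_{Hop} − 6)(103 − 4P_{Hop} + 3P_{Go}).
∂π/∂P_{Hop} = 127 − 8P_{Hop} + 3P_{Go} = 0 ⇒ P_{Hop} = 15.875 + 0.375P_{Go}.
Setting P_{Hop} = P_{Go} in the reaction function: P_{Hop} = 15.875 + 0.375P_{Hop}, so P_{Hop} = 15.875 / 0.625 = 25.4.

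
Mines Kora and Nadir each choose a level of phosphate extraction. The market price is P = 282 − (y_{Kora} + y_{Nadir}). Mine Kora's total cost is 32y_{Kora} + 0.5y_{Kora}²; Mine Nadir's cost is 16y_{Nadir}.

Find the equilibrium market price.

Mine Kora's profit: π = y_{Kora}(282 − (y_{Kora} + y_{Nadir})) − 32y_{Kora} − 0.5y_{Kora}².
∂π/∂y_{Kora} = 250 − 3y_{Kora} − y_{Nadir} = 0, so y_{Kora} = 250/3 − (1/3)y_{Nadir}.
For Nadir: ∂π/∂y_{Nadir} = 266 − 2y_{Nadir} − y_{Kora} = 0 ⇒ y_{Nadir} = 133 − 0.5y_{Kora}.
Substituting the second reaction function into the first: y_{Kora} = 250/3 − (1/3)(133 − 0.5y_{Kora}), which gives (5/6)y_{Kora} = 39 ⇒ y_{Kora} = 46.8.
Then y_{Nadir} = 133 − 0.5·46.8 = 109.6.
Equilibrium price: P = 282 − 156.4 = 125.6.

125.6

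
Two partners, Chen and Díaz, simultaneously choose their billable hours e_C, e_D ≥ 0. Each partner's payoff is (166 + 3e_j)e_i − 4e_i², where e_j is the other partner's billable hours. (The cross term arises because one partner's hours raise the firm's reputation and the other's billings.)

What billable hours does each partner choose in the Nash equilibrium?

Chen's payoff is (166 + 3e_D)e_C − 4e_C².
∂π/∂e_C = 166 + 3e_D − 8e_C = 0, so e_C = 20.75 + 0.375e_D.
Setting e_C = e_D in the reaction function: e_C = 20.75 + 0.375e_C, so e_C = 20.75 / 0.625 = 33.2.

33.2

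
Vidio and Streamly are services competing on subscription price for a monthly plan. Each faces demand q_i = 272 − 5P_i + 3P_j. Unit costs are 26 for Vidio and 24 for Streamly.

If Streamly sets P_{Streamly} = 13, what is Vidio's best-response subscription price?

44.1

Vidio's profit: π = (P_{Vidio} − 26)(272 − 5P_{Vidio} + 3P_{Streamly}).
∂π/∂P_{Vidio} = 402 − 10P_{Vidio} + 3P_{Streamly} = 0 ⇒ P_{Vidio} = 40.2 + 0.3P_{Streamly}.
At P_{Streamly} = 13: P_{Vidio} = 40.2 + 0.3·13 = 44.1.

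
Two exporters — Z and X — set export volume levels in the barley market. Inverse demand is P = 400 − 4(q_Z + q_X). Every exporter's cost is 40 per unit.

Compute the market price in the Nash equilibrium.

Exporter Z's profit: π = q_Z(400 − 4(q_Z + q_X)) − 40q_Z.
∂π/∂q_Z = 360 − 8q_Z − 4q_X = 0, so q_Z = 45 − 0.5q_X.
By symmetry q_X = q_Z; substituting into the reaction function, 1.5q_Z = 45 and q_Z = 30.
Equilibrium price: P = 400 − 4·60 = 160.

160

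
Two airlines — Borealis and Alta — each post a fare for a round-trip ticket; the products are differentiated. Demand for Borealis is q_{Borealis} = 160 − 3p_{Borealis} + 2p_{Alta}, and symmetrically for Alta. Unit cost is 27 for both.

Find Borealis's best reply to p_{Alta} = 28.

49.5

Borealis's profit: π = (p_{Borealis} − 27)(160 − 3p_{Borealis} + 2p_{Alta}).
∂π/∂p_{Borealis} = 241 − 6p_{Borealis} + 2p_{Alta} = 0 ⇒ p_{Borealis} = 241/6 + (1/3)p_{Alta}.
At p_{Alta} = 28: p_{Borealis} = 241/6 + (1/3)·28 = 49.5.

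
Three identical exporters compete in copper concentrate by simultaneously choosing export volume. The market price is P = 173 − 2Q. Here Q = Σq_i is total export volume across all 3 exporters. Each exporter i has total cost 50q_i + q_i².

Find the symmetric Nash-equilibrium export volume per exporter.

A representative exporter's profit is π_i = q_i(173 − 2Q) − 50q_i − q_i², with Q = q_i + Σ_{j≠i} q_j.
First-order condition: 123 − 6q_i − 2Σ_{j≠i} q_j = 0.
In a symmetric equilibrium every exporter chooses the same q, so Σ_{j≠i} q_j = 2q. The condition becomes 123 − 10q = 0, giving q = 123/10 = 12.3.

12.3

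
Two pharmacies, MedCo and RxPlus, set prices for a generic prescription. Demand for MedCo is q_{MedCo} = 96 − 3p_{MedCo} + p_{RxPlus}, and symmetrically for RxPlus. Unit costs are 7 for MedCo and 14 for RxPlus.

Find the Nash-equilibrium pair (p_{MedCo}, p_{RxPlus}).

24, 27

MedCo's profit: π = (p_{MedCo} − 7)(96 − 3p_{MedCo} + p_{RxPlus}).
∂π/∂p_{MedCo} = 117 − 6p_{MedCo} + p_{RxPlus} = 0 ⇒ p_{MedCo} = 19.5 + (1/6)p_{RxPlus}.
Similarly p_{RxPlus} = 23 + (1/6)p_{MedCo}.
Plugging p_{RxPlus} into MedCo's best response: p_{MedCo} = 19.5 + (1/6)(23 + (1/6)p_{MedCo}) ⇒ (35/36)p_{MedCo} = 70/3, so p_{MedCo} = 24.
Then p_{RxPlus} = 23 + (1/6)·24 = 27.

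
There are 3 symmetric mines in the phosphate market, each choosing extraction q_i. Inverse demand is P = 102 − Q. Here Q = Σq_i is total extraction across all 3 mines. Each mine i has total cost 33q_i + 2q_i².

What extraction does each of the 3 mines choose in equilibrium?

A representative mine's profit is π_i = q_i(102 − Q) − 33q_i − 2q_i², with Q = q_i + Σ_{j≠i} q_j.
First-order condition: 69 − 6q_i − Σ_{j≠i} q_j = 0.
With identical mines, set every q_j = q: then 69 − 6q − 2q = 0, i.e. q = 69/8 = 8.625.

8.625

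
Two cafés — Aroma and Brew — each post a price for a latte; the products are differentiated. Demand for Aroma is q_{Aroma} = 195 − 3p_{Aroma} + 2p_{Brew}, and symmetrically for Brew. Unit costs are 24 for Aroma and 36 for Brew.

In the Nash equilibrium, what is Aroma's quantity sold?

Aroma's profit: π = (p_{Aroma} − 24)(195 − 3p_{Aroma} + 2p_{Brew}).
∂π/∂p_{Aroma} = 267 − 6p_{Aroma} + 2p_{Brew} = 0 ⇒ p_{Aroma} = 44.5 + (1/3)p_{Brew}.
Similarly p_{Brew} = 50.5 + (1/3)p_{Aroma}.
Plugging p_{Brew} into Aroma's best response: p_{Aroma} = 44.5 + (1/3)(50.5 + (1/3)p_{Aroma}) ⇒ (8/9)p_{Aroma} = 184/3, so p_{Aroma} = 69.
Then p_{Brew} = 50.5 + (1/3)·69 = 73.5.
q_{Aroma} = 195 − 3·69 + 2·73.5 = 135.

135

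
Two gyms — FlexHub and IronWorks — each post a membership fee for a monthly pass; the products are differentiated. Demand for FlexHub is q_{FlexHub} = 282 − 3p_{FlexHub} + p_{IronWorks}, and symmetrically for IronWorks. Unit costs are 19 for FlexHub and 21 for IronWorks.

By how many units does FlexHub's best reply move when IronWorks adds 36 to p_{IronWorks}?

6

FlexHub's profit: π = (p_{FlexHub} − 19)(282 − 3p_{FlexHub} + p_{IronWorks}).
∂π/∂p_{FlexHub} = 339 − 6p_{FlexHub} + p_{IronWorks} = 0 ⇒ p_{FlexHub} = 56.5 + (1/6)p_{IronWorks}.
The reaction-function slope is 1/6, so a 36-unit rise in p_{IronWorks} moves p_{FlexHub} by 1/6 × 36 = 6. FlexHub's best response rises — the actions are strategic complements.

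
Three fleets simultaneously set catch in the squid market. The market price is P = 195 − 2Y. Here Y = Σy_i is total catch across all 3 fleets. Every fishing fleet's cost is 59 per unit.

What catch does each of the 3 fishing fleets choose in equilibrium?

A representative fishing fleet's profit is π_i = y_i(195 − 2Y) − 59y_i, with Y = y_i + Σ_{j≠i} y_j.
First-order condition: 136 − 4y_i − 2Σ_{j≠i} y_j = 0.
In a symmetric equilibrium every fishing fleet chooses the same y, so Σ_{j≠i} y_j = 2y. The condition becomes 136 − 8y = 0, giving y = 136/8 = 17.

17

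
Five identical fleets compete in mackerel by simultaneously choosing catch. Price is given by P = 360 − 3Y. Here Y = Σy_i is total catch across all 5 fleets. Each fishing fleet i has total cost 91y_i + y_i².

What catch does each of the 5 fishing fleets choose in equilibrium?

A representative fishing fleet's profit is π_i = y_i(360 − 3Y) − 91y_i − y_i², with Y = y_i + Σ_{j≠i} y_j.
First-order condition: 269 − 8y_i − 3Σ_{j≠i} y_j = 0.
Imposing symmetry (y_j = y for all j) turns Σ_{j≠i} y_j into 4y, so 269 = 20y and y = 13.45.

13.45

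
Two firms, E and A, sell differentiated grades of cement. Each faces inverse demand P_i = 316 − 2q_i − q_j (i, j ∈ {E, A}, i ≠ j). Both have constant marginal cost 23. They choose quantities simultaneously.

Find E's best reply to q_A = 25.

Firm E's profit: π = q_E(316 − 2q_E − q_A) − 23q_E.
∂π/∂q_E = 293 − 4q_E − q_A = 0 ⇒ q_E = 73.25 − 0.25q_A.
At q_A = 25: q_E = 73.25 − 0.25·25 = 67.

67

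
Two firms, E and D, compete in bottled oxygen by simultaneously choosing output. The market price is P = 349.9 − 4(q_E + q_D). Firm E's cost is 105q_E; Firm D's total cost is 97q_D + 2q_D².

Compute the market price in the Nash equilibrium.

Firm E's profit: π = q_E(349.9 − 4(q_E + q_D)) − 105q_E.
∂π/∂q_E = 244.9 − 8q_E − 4q_D = 0, so q_E = 30.6125 − 0.5q_D.
For D: ∂π/∂q_D = 252.9 − 12q_D − 4q_E = 0 ⇒ q_D = 21.075 − (1/3)q_E.
Plugging q_D into E's best response: q_E = 30.6125 − 0.5(21.075 − (1/3)q_E) ⇒ (5/6)q_E = 20.075, so q_E = 24.09.
Then q_D = 21.075 − (1/3)·24.09 = 13.045.
Equilibrium price: P = 349.9 − 4·37.135 = 201.36.

201.36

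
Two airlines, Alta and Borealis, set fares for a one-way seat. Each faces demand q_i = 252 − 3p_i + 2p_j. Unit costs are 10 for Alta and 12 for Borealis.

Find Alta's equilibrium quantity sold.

Alta's profit: π = (p_{Alta} − 10)(252 − 3p_{Alta} + 2p_{Borealis}).
∂π/∂p_{Alta} = 282 − 6p_{Alta} + 2p_{Borealis} = 0 ⇒ p_{Alta} = 47 + (1/3)p_{Borealis}.
Similarly p_{Borealis} = 48 + (1/3)p_{Alta}.
Substituting the second reaction function into the first: p_{Alta} = 47 + (1/3)(48 + (1/3)p_{Alta}), which gives (8/9)p_{Alta} = 63 ⇒ p_{Alta} = 70.875.
Then p_{Borealis} = 48 + (1/3)·70.875 = 71.625.
q_{Alta} = 252 − 3·70.875 + 2·71.625 = 182.625.

182.625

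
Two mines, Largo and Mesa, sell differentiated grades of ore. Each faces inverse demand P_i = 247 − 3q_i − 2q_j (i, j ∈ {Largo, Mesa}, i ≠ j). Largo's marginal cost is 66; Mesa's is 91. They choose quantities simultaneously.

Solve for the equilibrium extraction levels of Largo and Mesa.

Mine Largo's profit: π = q_{Largo}(247 − 3q_{Largo} − 2q_{Mesa}) − 66q_{Largo}.
∂π/∂q_{Largo} = 181 − 6q_{Largo} − 2q_{Mesa} = 0 ⇒ q_{Largo} = 181/6 − (1/3)q_{Mesa}.
Similarly q_{Mesa} = 26 − (1/3)q_{Largo}.
Substituting the second reaction function into the first: q_{Largo} = 181/6 − (1/3)(26 − (1/3)q_{Largo}), which gives (8/9)q_{Largo} = 21.5 ⇒ q_{Largo} = 24.1875.
Then q_{Mesa} = 26 − (1/3)·24.1875 = 17.9375.

24.1875, 17.9375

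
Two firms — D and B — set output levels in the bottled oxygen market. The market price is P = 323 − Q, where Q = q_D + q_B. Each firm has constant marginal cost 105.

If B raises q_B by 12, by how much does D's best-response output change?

-6

Firm D's profit: π = q_D(323 − (q_D + q_B)) − 105q_D.
∂π/∂q_D = 218 − 2q_D − q_B = 0, so q_D = 109 − 0.5q_B.
The reaction-function slope is −0.5, so a 12-unit rise in q_B moves q_D by −0.5 × 12 = −6. D's best response falls — the actions are strategic substitutes.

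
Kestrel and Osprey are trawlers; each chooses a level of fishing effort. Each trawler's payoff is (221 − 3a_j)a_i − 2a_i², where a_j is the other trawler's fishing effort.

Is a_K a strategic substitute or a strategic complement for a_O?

Kestrel's payoff is (221 − 3a_O)a_K − 2a_K².
∂π/∂a_K = 221 − 3a_O − 4a_K = 0, so a_K = 55.25 − 0.75a_O.
The best-response slope da_K/da_O = −0.75 < 0: the reaction function is downward-sloping, so the choices are strategic substitutes.

strategic substitutes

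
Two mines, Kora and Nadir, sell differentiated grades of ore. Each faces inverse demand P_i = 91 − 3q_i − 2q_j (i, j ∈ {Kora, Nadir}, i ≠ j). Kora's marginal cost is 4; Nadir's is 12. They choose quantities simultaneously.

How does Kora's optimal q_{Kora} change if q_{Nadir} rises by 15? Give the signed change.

Mine Kora's profit: π = q_{Kora}(91 − 3q_{Kora} − 2q_{Nadir}) − 4q_{Kora}.
∂π/∂q_{Kora} = 87 − 6q_{Kora} − 2q_{Nadir} = 0 ⇒ q_{Kora} = 14.5 − (1/3)q_{Nadir}.
The reaction-function slope is −1/3, so a 15-unit rise in q_{Nadir} moves q_{Kora} by −1/3 × 15 = −5. Kora's best response falls — the actions are strategic substitutes.

-5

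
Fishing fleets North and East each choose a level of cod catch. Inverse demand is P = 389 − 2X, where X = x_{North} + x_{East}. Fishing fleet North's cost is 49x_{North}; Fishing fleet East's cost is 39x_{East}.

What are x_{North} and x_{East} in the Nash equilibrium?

55, 60

Fishing fleet North's profit: π = x_{North}(389 − 2(x_{North} + x_{East})) − 49x_{North}.
∂π/∂x_{North} = 340 − 4x_{North} − 2x_{East} = 0, so x_{North} = 85 − 0.5x_{East}.
By the same steps for East: x_{East} = 87.5 − 0.5x_{North}.
Plugging x_{East} into North's best response: x_{North} = 85 − 0.5(87.5 − 0.5x_{North}) ⇒ 0.75x_{North} = 41.25, so x_{North} = 55.
Then x_{East} = 87.5 − 0.5·55 = 60.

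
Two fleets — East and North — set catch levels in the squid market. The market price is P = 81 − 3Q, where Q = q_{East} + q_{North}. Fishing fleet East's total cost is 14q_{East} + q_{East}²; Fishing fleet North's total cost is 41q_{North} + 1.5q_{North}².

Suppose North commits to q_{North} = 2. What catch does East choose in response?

Fishing fleet East's profit: π = q_{East}(81 − 3(q_{East} + q_{North})) − 14q_{East} − q_{East}².
∂π/∂q_{East} = 67 − 8q_{East} − 3q_{North} = 0, so q_{East} = 8.375 − 0.375q_{North}.
At q_{North} = 2: q_{East} = 8.375 − 0.375·2 = 7.625.

7.625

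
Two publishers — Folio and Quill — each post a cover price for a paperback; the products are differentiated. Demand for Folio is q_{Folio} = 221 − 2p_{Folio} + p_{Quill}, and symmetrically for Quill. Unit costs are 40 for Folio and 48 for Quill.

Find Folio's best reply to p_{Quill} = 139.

Folio's profit: π = (p_{Folio} − 40)(221 − 2p_{Folio} + p_{Quill}).
∂π/∂p_{Folio} = 301 − 4p_{Folio} + p_{Quill} = 0 ⇒ p_{Folio} = 75.25 + 0.25p_{Quill}.
At p_{Quill} = 139: p_{Folio} = 75.25 + 0.25·139 = 110.

110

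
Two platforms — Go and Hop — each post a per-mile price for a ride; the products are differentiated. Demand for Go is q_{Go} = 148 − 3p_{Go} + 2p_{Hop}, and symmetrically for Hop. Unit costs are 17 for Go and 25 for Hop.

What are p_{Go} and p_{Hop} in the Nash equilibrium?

Go's profit: π = (p_{Go} − 17)(148 − 3p_{Go} + 2p_{Hop}).
∂π/∂p_{Go} = 199 − 6p_{Go} + 2p_{Hop} = 0 ⇒ p_{Go} = 199/6 + (1/3)p_{Hop}.
Similarly p_{Hop} = 223/6 + (1/3)p_{Go}.
Substituting the second reaction function into the first: p_{Go} = 199/6 + (1/3)(223/6 + (1/3)p_{Go}), which gives (8/9)p_{Go} = 410/9 ⇒ p_{Go} = 51.25.
Then p_{Hop} = 223/6 + (1/3)·51.25 = 54.25.

51.25, 54.25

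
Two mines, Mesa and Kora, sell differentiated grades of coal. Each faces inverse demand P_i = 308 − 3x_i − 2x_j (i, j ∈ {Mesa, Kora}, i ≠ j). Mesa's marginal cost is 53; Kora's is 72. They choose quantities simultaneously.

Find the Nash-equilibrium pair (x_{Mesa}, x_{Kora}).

33.0625, 28.3125

Mine Mesa's profit: π = x_{Mesa}(308 − 3x_{Mesa} − 2x_{Kora}) − 53x_{Mesa}.
∂π/∂x_{Mesa} = 255 − 6x_{Mesa} − 2x_{Kora} = 0 ⇒ x_{Mesa} = 42.5 − (1/3)x_{Kora}.
Similarly x_{Kora} = 118/3 − (1/3)x_{Mesa}.
Solving the two reaction functions simultaneously: (1 − (−1/3)(−1/3))x_{Mesa} = 42.5 − (1/3)·(118/3), so (8/9)x_{Mesa} = 529/18 and x_{Mesa} = 33.0625.
Then x_{Kora} = 118/3 − (1/3)·33.0625 = 28.3125.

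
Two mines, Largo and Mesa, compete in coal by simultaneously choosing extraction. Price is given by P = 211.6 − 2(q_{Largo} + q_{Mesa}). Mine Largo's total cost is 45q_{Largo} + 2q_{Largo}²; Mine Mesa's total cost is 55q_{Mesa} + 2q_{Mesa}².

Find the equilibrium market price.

Mine Largo's profit: π = q_{Largo}(211.6 − 2(q_{Largo} + q_{Mesa})) − 45q_{Largo} − 2q_{Largo}².
∂π/∂q_{Largo} = 166.6 − 8q_{Largo} − 2q_{Mesa} = 0, so q_{Largo} = 20.825 − 0.25q_{Mesa}.
By the same steps for Mesa: q_{Mesa} = 19.575 − 0.25q_{Largo}.
Substituting the second reaction function into the first: q_{Largo} = 20.825 − 0.25(19.575 − 0.25q_{Largo}), which gives 0.9375q_{Largo} = 2549/160 ⇒ q_{Largo} = 2549/150.
Then q_{Mesa} = 19.575 − 0.25·(2549/150) = 2299/150.
Equilibrium price: P = 211.6 − 2·32.32 = 146.96.

146.96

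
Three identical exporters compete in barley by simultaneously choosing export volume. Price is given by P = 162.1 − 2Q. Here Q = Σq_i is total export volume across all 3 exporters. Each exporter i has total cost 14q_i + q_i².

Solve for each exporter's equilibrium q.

14.81

A representative exporter's profit is π_i = q_i(162.1 − 2Q) − 14q_i − q_i², with Q = q_i + Σ_{j≠i} q_j.
First-order condition: 148.1 − 6q_i − 2Σ_{j≠i} q_j = 0.
In a symmetric equilibrium every exporter chooses the same q, so Σ_{j≠i} q_j = 2q. The condition becomes 148.1 − 10q = 0, giving q = 148.1/10 = 14.81.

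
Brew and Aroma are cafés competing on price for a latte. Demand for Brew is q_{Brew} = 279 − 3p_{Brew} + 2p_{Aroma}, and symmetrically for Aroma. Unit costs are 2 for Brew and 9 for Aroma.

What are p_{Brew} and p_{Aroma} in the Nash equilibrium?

72.5625, 75.1875

Brew's profit: π = (p_{Brew} − 2)(279 − 3p_{Brew} + 2p_{Aroma}).
∂π/∂p_{Brew} = 285 − 6p_{Brew} + 2p_{Aroma} = 0 ⇒ p_{Brew} = 47.5 + (1/3)p_{Aroma}.
Similarly p_{Aroma} = 51 + (1/3)p_{Brew}.
Substituting the second reaction function into the first: p_{Brew} = 47.5 + (1/3)(51 + (1/3)p_{Brew}), which gives (8/9)p_{Brew} = 64.5 ⇒ p_{Brew} = 72.5625.
Then p_{Aroma} = 51 + (1/3)·72.5625 = 75.1875.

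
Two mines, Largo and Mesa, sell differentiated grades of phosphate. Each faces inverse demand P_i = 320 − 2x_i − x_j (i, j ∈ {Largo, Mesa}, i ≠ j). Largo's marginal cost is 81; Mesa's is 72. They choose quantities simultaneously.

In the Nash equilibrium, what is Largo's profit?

Mine Largo's profit: π = x_{Largo}(320 − 2x_{Largo} − x_{Mesa}) − 81x_{Largo}.
∂π/∂x_{Largo} = 239 − 4x_{Largo} − x_{Mesa} = 0 ⇒ x_{Largo} = 59.75 − 0.25x_{Mesa}.
Similarly x_{Mesa} = 62 − 0.25x_{Largo}.
Plugging x_{Mesa} into Largo's best response: x_{Largo} = 59.75 − 0.25(62 − 0.25x_{Largo}) ⇒ 0.9375x_{Largo} = 44.25, so x_{Largo} = 47.2.
Then x_{Mesa} = 62 − 0.25·47.2 = 50.2.
P_{Largo} = 320 − 2·47.2 − 50.2 = 175.4.
Profit = (175.4 − 81)·47.2 = 4455.68.

4455.68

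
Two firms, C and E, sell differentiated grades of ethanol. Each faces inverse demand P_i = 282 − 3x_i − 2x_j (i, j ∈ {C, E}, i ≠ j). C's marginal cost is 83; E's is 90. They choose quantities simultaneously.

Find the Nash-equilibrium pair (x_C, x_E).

Firm C's profit: π = x_C(282 − 3x_C − 2x_E) − 83x_C.
∂π/∂x_C = 199 − 6x_C − 2x_E = 0 ⇒ x_C = 199/6 − (1/3)x_E.
Similarly x_E = 32 − (1/3)x_C.
Solving the two reaction functions simultaneously: (1 − (−1/3)(−1/3))x_C = 199/6 − (1/3)·32, so (8/9)x_C = 22.5 and x_C = 25.3125.
Then x_E = 32 − (1/3)·25.3125 = 23.5625.

25.3125, 23.5625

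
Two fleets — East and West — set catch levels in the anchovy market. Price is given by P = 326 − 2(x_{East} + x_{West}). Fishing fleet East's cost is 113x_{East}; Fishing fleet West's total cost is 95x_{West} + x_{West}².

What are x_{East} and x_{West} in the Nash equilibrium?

40.8, 24.9

Fishing fleet East's profit: π = x_{East}(326 − 2(x_{East} + x_{West})) − 113x_{East}.
∂π/∂x_{East} = 213 − 4x_{East} − 2x_{West} = 0, so x_{East} = 53.25 − 0.5x_{West}.
For West: ∂π/∂x_{West} = 231 − 6x_{West} − 2x_{East} = 0 ⇒ x_{West} = 38.5 − (1/3)x_{East}.
Solving the two reaction functions simultaneously: (1 − (−0.5)(−1/3))x_{East} = 53.25 − 0.5·38.5, so (5/6)x_{East} = 34 and x_{East} = 40.8.
Then x_{West} = 38.5 − (1/3)·40.8 = 24.9.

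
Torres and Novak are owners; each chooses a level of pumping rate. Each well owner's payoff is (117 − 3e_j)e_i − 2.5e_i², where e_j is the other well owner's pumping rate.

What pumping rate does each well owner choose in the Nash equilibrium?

Torres's payoff is (117 − 3e_N)e_T − 2.5e_T².
∂π/∂e_T = 117 − 3e_N − 5e_T = 0, so e_T = 23.4 − 0.6e_N.
The game is symmetric, so in equilibrium e_N = e_T: the reaction function gives 1.6e_T = 23.4, hence e_T = 14.625.

14.625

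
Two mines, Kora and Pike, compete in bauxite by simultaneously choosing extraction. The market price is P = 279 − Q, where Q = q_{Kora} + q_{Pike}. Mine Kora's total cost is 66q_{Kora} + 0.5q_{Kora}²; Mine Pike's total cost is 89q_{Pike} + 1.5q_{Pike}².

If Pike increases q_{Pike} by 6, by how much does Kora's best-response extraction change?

-2

Mine Kora's profit: π = q_{Kora}(279 − (q_{Kora} + q_{Pike})) − 66q_{Kora} − 0.5q_{Kora}².
∂π/∂q_{Kora} = 213 − 3q_{Kora} − q_{Pike} = 0, so q_{Kora} = 71 − (1/3)q_{Pike}.
The reaction-function slope is −1/3, so a 6-unit rise in q_{Pike} moves q_{Kora} by −1/3 × 6 = −2. Kora's best response falls — the actions are strategic substitutes.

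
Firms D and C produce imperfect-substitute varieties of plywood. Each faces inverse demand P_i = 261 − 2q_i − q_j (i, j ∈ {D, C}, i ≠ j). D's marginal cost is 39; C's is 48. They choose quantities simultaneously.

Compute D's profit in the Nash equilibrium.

4050

Firm D's profit: π = q_D(261 − 2q_D − q_C) − 39q_D.
∂π/∂q_D = 222 − 4q_D − q_C = 0 ⇒ q_D = 55.5 − 0.25q_C.
Similarly q_C = 53.25 − 0.25q_D.
Substituting the second reaction function into the first: q_D = 55.5 − 0.25(53.25 − 0.25q_D), which gives 0.9375q_D = 42.1875 ⇒ q_D = 45.
Then q_C = 53.25 − 0.25·45 = 42.
P_D = 261 − 2·45 − 42 = 129.
Profit = (129 − 39)·45 = 4050.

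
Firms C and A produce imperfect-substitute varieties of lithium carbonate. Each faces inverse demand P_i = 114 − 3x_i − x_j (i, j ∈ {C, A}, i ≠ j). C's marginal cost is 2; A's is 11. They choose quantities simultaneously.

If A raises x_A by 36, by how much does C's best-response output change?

-6

Firm C's profit: π = x_C(114 − 3x_C − x_A) − 2x_C.
∂π/∂x_C = 112 − 6x_C − x_A = 0 ⇒ x_C = 56/3 − (1/6)x_A.
The reaction-function slope is −1/6, so a 36-unit rise in x_A moves x_C by −1/6 × 36 = −6. C's best response falls — the actions are strategic substitutes.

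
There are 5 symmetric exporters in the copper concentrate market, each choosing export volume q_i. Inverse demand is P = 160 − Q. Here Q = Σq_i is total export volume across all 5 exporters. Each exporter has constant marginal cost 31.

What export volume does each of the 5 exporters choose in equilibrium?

A representative exporter's profit is π_i = q_i(160 − Q) − 31q_i, with Q = q_i + Σ_{j≠i} q_j.
First-order condition: 129 − 2q_i − Σ_{j≠i} q_j = 0.
With identical exporters, set every q_j = q: then 129 − 2q − 4q = 0, i.e. q = 129/6 = 21.5.

21.5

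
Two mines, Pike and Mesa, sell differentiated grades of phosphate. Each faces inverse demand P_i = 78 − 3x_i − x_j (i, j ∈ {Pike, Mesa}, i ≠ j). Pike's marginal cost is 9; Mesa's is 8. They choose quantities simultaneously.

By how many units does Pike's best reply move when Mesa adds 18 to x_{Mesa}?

Mine Pike's profit: π = x_{Pike}(78 − 3x_{Pike} − x_{Mesa}) − 9x_{Pike}.
∂π/∂x_{Pike} = 69 − 6x_{Pike} − x_{Mesa} = 0 ⇒ x_{Pike} = 11.5 − (1/6)x_{Mesa}.
The reaction-function slope is −1/6, so an 18-unit rise in x_{Mesa} moves x_{Pike} by −1/6 × 18 = −3. Pike's best response falls — the actions are strategic substitutes.

-3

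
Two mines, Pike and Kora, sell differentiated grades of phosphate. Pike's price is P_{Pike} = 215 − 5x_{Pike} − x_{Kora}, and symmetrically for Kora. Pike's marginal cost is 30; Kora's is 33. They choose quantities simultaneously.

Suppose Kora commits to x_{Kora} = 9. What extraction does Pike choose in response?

17.6

Mine Pike's profit: π = x_{Pike}(215 − 5x_{Pike} − x_{Kora}) − 30x_{Pike}.
∂π/∂x_{Pike} = 185 − 10x_{Pike} − x_{Kora} = 0 ⇒ x_{Pike} = 18.5 − 0.1x_{Kora}.
At x_{Kora} = 9: x_{Pike} = 18.5 − 0.1·9 = 17.6.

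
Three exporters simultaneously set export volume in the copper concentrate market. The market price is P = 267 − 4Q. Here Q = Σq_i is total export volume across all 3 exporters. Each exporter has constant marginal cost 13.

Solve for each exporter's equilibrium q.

15.875

A representative exporter's profit is π_i = q_i(267 − 4Q) − 13q_i, with Q = q_i + Σ_{j≠i} q_j.
First-order condition: 254 − 8q_i − 4Σ_{j≠i} q_j = 0.
In a symmetric equilibrium every exporter chooses the same q, so Σ_{j≠i} q_j = 2q. The condition becomes 254 − 16q = 0, giving q = 254/16 = 15.875.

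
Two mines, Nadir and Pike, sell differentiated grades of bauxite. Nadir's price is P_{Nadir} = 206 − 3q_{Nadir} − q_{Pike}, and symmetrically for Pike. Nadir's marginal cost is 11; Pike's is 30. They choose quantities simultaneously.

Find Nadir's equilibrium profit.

Mine Nadir's profit: π = q_{Nadir}(206 − 3q_{Nadir} − q_{Pike}) − 11q_{Nadir}.
∂π/∂q_{Nadir} = 195 − 6q_{Nadir} − q_{Pike} = 0 ⇒ q_{Nadir} = 32.5 − (1/6)q_{Pike}.
Similarly q_{Pike} = 88/3 − (1/6)q_{Nadir}.
Plugging q_{Pike} into Nadir's best response: q_{Nadir} = 32.5 − (1/6)(88/3 − (1/6)q_{Nadir}) ⇒ (35/36)q_{Nadir} = 497/18, so q_{Nadir} = 28.4.
Then q_{Pike} = 88/3 − (1/6)·28.4 = 24.6.
P_{Nadir} = 206 − 3·28.4 − 24.6 = 96.2.
Profit = (96.2 − 11)·28.4 = 2419.68.

2419.68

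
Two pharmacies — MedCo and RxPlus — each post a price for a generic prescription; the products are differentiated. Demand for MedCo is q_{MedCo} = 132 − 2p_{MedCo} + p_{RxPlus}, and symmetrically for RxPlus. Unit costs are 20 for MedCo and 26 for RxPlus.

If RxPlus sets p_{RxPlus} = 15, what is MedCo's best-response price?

MedCo's profit: π = (p_{MedCo} − 20)(132 − 2p_{MedCo} + p_{RxPlus}).
∂π/∂p_{MedCo} = 172 − 4p_{MedCo} + p_{RxPlus} = 0 ⇒ p_{MedCo} = 43 + 0.25p_{RxPlus}.
At p_{RxPlus} = 15: p_{MedCo} = 43 + 0.25·15 = 46.75.

46.75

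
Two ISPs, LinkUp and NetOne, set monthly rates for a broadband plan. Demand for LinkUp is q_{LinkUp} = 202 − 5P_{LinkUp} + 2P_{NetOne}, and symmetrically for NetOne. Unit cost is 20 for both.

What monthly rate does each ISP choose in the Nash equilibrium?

LinkUp's profit: π = (P_{LinkUp} − 20)(202 − 5P_{LinkUp} + 2P_{NetOne}).
∂π/∂P_{LinkUp} = 302 − 10P_{LinkUp} + 2P_{NetOne} = 0 ⇒ P_{LinkUp} = 30.2 + 0.2P_{NetOne}.
The game is symmetric, so in equilibrium P_{NetOne} = P_{LinkUp}: the reaction function gives 0.8P_{LinkUp} = 30.2, hence P_{LinkUp} = 37.75.

37.75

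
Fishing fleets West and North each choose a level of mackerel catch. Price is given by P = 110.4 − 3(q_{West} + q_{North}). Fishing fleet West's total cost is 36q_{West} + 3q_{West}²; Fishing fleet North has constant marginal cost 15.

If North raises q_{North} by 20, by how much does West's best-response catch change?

Fishing fleet West's profit: π = q_{West}(110.4 − 3(q_{West} + q_{North})) − 36q_{West} − 3q_{West}².
∂π/∂q_{West} = 74.4 − 12q_{West} − 3q_{North} = 0, so q_{West} = 6.2 − 0.25q_{North}.
The reaction-function slope is −0.25, so a 20-unit rise in q_{North} moves q_{West} by −0.25 × 20 = −5. West's best response falls — the actions are strategic substitutes.

-5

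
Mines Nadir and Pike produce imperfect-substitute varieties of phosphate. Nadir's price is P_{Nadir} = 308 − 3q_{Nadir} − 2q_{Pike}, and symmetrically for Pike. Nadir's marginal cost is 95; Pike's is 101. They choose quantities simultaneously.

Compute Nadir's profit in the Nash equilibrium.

2187

Mine Nadir's profit: π = q_{Nadir}(308 − 3q_{Nadir} − 2q_{Pike}) − 95q_{Nadir}.
∂π/∂q_{Nadir} = 213 − 6q_{Nadir} − 2q_{Pike} = 0 ⇒ q_{Nadir} = 35.5 − (1/3)q_{Pike}.
Similarly q_{Pike} = 34.5 − (1/3)q_{Nadir}.
Plugging q_{Pike} into Nadir's best response: q_{Nadir} = 35.5 − (1/3)(34.5 − (1/3)q_{Nadir}) ⇒ (8/9)q_{Nadir} = 24, so q_{Nadir} = 27.
Then q_{Pike} = 34.5 − (1/3)·27 = 25.5.
P_{Nadir} = 308 − 3·27 − 2·25.5 = 176.
Profit = (176 − 95)·27 = 2187.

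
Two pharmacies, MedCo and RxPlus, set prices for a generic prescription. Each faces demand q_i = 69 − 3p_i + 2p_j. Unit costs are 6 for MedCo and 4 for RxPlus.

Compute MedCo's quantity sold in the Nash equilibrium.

MedCo's profit: π = (p_{MedCo} − 6)(69 − 3p_{MedCo} + 2p_{RxPlus}).
∂π/∂p_{MedCo} = 87 − 6p_{MedCo} + 2p_{RxPlus} = 0 ⇒ p_{MedCo} = 14.5 + (1/3)p_{RxPlus}.
Similarly p_{RxPlus} = 13.5 + (1/3)p_{MedCo}.
Solving the two reaction functions simultaneously: (1 − (1/3)(1/3))p_{MedCo} = 14.5 + (1/3)·13.5, so (8/9)p_{MedCo} = 19 and p_{MedCo} = 21.375.
Then p_{RxPlus} = 13.5 + (1/3)·21.375 = 20.625.
q_{MedCo} = 69 − 3·21.375 + 2·20.625 = 46.125.

46.125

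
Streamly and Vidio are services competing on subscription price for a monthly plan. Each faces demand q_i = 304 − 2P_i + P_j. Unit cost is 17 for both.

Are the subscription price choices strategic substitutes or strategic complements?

strategic complements

Streamly's profit: π = (P_{Streamly} − 17)(304 − 2P_{Streamly} + P_{Vidio}).
∂π/∂P_{Streamly} = 338 − 4P_{Streamly} + P_{Vidio} = 0 ⇒ P_{Streamly} = 84.5 + 0.25P_{Vidio}.
The best-response slope dP_{Streamly}/dP_{Vidio} = 0.25 > 0: the reaction function is upward-sloping, so the choices are strategic complements.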